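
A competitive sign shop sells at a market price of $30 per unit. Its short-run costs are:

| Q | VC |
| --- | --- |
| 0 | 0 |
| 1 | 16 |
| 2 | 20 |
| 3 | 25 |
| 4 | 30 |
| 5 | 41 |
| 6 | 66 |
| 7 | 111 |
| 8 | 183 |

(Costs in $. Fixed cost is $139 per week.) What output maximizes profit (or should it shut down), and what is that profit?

Profit at each row (π = 30Q − TC): Q=0: -139; Q=1: -125; Q=2: -99; Q=3: -74; Q=4: -49; Q=5: -30; Q=6: -25; Q=7: -40; Q=8: -82.
Profit is maximized at Q = 6. AVC there is 66/6 = $11 ≤ P, so producing beats shutting down (which would give -$139).

Q = 6; profit = -$25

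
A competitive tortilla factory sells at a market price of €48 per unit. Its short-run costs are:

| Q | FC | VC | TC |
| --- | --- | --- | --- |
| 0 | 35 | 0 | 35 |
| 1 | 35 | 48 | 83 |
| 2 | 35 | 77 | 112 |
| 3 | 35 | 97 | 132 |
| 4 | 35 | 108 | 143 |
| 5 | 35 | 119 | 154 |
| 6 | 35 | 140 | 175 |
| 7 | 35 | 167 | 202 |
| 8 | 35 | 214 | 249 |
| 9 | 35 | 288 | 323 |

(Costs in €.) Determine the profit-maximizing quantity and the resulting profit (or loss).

Q = 8; profit = €135

Tabulate TR − TC: Q=0: -35; Q=1: -35; Q=2: -16; Q=3: 12; Q=4: 49; Q=5: 86; Q=6: 113; Q=7: 134; Q=8: 135; Q=9: 109.
Profit is maximized at Q = 8. AVC there is 214/8 = €26.75 ≤ P, so producing beats shutting down (which would give -€35).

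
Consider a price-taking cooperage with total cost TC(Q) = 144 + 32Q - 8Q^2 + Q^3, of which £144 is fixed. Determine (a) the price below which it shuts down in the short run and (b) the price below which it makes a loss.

Shutdown price = min AVC. AVC = 32 - 8Q + Q^2, with vertex at Q = 4 and minimum £16.
ATC = 144/Q + 32 - 8Q + Q^2. Setting dATC/dQ = −144/Q^2 − 8 + 2Q = 0 gives Q = 6 (since 2·6^3 − 8·6^2 = 144).
min ATC = 144/6 + 32 − 8·6 + 6^2 = £44. That is the break-even price.
Between these two prices the firm operates at a loss; above £44 it earns a profit.

Shutdown price = £16; break-even price = £44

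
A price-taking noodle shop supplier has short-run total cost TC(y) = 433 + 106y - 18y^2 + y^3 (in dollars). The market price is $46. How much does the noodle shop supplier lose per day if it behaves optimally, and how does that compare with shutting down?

Profit = -$233 at y = 10

AVC = 106 - 18y + y^2; min AVC = $25 at y = 9. Since P = $46 ≥ min AVC, the firm produces.
MC = 106 - 36y + 3y^2. Setting P = MC and taking the root on the rising branch gives y* = 10.
TR = 46·10 = 460. TC = 433 + 260 = 693. Profit = 460 − 693 = -$233.
That loss of $233 beats the $433 the firm would lose by shutting down; producing recovers $200 of fixed cost.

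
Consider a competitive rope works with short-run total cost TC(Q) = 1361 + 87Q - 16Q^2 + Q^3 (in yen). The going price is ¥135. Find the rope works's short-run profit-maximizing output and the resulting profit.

Profit = -¥209 at Q = 12

AVC = 87 - 16Q + Q^2; min AVC = ¥23 at Q = 8. Since P = ¥135 ≥ min AVC, the firm produces.
With MC = 87 - 32Q + 3Q^2, P = MC on the upward-sloping part at Q* = 12.
TR = 135·12 = 1620. TC = 1361 + 468 = 1829. Profit = 1620 − 1829 = -¥209.
That loss of ¥209 beats the ¥1361 the firm would lose by shutting down; producing recovers ¥1152 of fixed cost.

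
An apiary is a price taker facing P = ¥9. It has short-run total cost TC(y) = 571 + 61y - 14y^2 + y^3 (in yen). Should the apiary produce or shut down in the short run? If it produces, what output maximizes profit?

Strip out fixed cost: VC = 61y - 14y^2 + y^3. Then AVC = 61 - 14y + y^2 and MC = 61 - 28y + 3y^2.
AVC is minimized where dAVC/dy = -14 + 2y = 0, at y = 7; min AVC = 61 - 14·7 + 7^2 = ¥12.
Since P = ¥9 < min AVC = ¥12, price fails to cover variable cost at any output.
The firm minimizes its loss by shutting down and losing only its fixed cost of ¥571.

Shut down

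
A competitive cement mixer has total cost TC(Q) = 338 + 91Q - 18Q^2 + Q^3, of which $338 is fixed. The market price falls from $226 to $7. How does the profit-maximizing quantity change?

Output falls from 15 to 0 (the firm shuts down)

MC = 91 - 36Q + 3Q^2; the shutdown threshold is min AVC = $10 (at Q = 9).
With P = $226 above the shutdown price, P = MC gives Q = 15.
At P = $7 < min AVC = $10, price no longer covers variable cost at any output, so the firm shuts down: Q = 0.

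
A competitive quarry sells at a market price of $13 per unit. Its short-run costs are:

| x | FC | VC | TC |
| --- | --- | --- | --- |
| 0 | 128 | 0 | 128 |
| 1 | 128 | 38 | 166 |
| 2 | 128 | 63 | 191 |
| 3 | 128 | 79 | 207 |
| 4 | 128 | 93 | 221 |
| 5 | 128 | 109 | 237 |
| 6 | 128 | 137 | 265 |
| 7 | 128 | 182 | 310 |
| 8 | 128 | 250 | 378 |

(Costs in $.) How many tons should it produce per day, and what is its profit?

Compute π = P·x − TC at each output: x=0: -128; x=1: -153; x=2: -165; x=3: -168; x=4: -169; x=5: -172; x=6: -187; x=7: -219; x=8: -274.
Profit is highest at x = 0. Equivalently, the lowest AVC in the table is 109/5 ≈ $21.80 at x = 5, and P = $13 falls below it — price never covers variable cost, so the firm shuts down and loses only its fixed cost.

x = 0 (shut down); profit = -$128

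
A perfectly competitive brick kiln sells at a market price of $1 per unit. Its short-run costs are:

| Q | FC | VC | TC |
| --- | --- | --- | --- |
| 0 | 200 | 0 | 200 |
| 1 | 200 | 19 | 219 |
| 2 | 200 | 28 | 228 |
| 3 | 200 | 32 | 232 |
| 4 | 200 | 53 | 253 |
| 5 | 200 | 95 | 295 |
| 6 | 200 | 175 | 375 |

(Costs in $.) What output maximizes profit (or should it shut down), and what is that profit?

Compute π = P·Q − TC at each output: Q=0: -200; Q=1: -218; Q=2: -226; Q=3: -229; Q=4: -249; Q=5: -290; Q=6: -369.
Profit is highest at Q = 0. Equivalently, the lowest AVC in the table is 32/3 ≈ $10.67 at Q = 3, and P = $1 falls below it — price never covers variable cost, so the firm shuts down and loses only its fixed cost.

Q = 0 (shut down); profit = -$200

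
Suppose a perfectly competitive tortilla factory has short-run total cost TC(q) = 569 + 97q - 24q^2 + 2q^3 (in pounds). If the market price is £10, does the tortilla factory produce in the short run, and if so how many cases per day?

From TC, MC = TC'(q) = 97 - 48q + 6q^2 and AVC = VC/q = 97 - 24q + 2q^2.
AVC is minimized where dAVC/dq = -24 + 4q = 0, at q = 6; min AVC = 97 - 24·6 + 2·6^2 = £25.
P = £10 lies below min AVC = £25; no output level covers variable cost.
Shutting down limits the loss to fixed cost, £569.

Shut down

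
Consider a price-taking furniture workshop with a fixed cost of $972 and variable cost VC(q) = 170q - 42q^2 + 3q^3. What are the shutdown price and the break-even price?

AVC = 170 - 42q + 3q^2; minimized at q = 7, giving min AVC = $23. That is the shutdown price.
ATC = 972/q + 170 - 42q + 3q^2. Setting dATC/dq = −972/q^2 − 42 + 6q = 0 gives q = 9 (since 6·9^3 − 42·9^2 = 972).
min ATC = 972/9 + 170 − 42·9 + 3·9^2 = $143. That is the break-even price.
For $23 ≤ P < $143 the firm produces at a loss; below $23 it shuts down.

Shutdown price = $23; break-even price = $143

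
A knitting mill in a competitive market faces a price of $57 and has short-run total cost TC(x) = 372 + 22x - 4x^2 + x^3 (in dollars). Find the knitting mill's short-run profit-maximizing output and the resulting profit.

Profit = -$222 at x = 5

AVC = 22 - 4x + x^2 has its minimum $18 at x = 2; price $57 clears that bar, so the firm operates.
MC = 22 - 8x + 3x^2. Setting P = MC and taking the root on the rising branch gives x* = 5.
TR = 57·5 = 285. TC = 372 + 135 = 507. Profit = 285 − 507 = -$222.
That loss of $222 beats the $372 the firm would lose by shutting down; producing recovers $150 of fixed cost.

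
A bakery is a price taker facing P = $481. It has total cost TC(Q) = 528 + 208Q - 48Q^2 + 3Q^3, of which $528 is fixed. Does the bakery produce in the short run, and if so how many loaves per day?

Produce at Q = 13

Strip out fixed cost: VC = 208Q - 48Q^2 + 3Q^3. Then AVC = 208 - 48Q + 3Q^2 and MC = 208 - 96Q + 9Q^2.
AVC hits its minimum where MC = AVC, at Q = 8, giving min AVC = 208 - 48·8 + 3·8^2 = $16.
P = $481 exceeds min AVC = $16, so the firm stays open.
Solving P = MC: -273 - 96Q + 9Q^2 = 0 ⇒ Q = -7/3 or 13. On the upward-sloping branch, Q* = 13.
Check: AVC at Q = 13 is $91 ≤ P, so revenue covers variable cost.
Profit = P·Q − TC = 481·13 − 1711 = $4542.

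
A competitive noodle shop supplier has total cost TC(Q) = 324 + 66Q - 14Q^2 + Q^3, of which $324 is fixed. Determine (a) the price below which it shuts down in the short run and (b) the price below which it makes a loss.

Shutdown price = $17; break-even price = $57

Shutdown price = min AVC. AVC = 66 - 14Q + Q^2, with vertex at Q = 7 and minimum $17.
ATC = 324/Q + 66 - 14Q + Q^2. Setting dATC/dQ = −324/Q^2 − 14 + 2Q = 0 gives Q = 9 (since 2·9^3 − 14·9^2 = 324).
min ATC = 324/9 + 66 − 14·9 + 9^2 = $57. That is the break-even price.
Between these two prices the firm operates at a loss; above $57 it earns a profit.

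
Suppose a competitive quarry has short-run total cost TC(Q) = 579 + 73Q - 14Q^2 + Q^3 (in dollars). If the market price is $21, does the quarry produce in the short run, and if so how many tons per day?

Variable cost is VC = 73Q - 14Q^2 + Q^3, so AVC = VC/Q = 73 - 14Q + Q^2 and MC = dTC/dQ = 73 - 28Q + 3Q^2.
AVC is minimized where dAVC/dQ = -14 + 2Q = 0, at Q = 7; min AVC = 73 - 14·7 + 7^2 = $24.
Since P = $21 < min AVC = $24, price fails to cover variable cost at any output.
Shutting down limits the loss to fixed cost, $579.

Shut down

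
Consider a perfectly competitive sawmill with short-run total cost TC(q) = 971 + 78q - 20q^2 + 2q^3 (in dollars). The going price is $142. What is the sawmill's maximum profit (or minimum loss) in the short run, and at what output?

AVC = 78 - 20q + 2q^2; min AVC = $28 at q = 5. Since P = $142 ≥ min AVC, the firm produces.
MC = 78 - 40q + 6q^2. Setting P = MC and taking the root on the rising branch gives q* = 8.
TR = 142·8 = 1136. TC = 971 + 368 = 1339. Profit = 1136 − 1339 = -$203.
Shutting down would mean losing the fixed cost of $971, so operating at a loss of $203 is better by $768.

Profit = -$203 at q = 8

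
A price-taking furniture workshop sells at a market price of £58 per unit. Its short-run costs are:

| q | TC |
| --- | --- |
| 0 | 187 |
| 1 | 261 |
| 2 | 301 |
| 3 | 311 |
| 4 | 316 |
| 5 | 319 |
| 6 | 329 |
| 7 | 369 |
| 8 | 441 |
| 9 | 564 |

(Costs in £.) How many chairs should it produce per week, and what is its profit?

q = 7; profit = £37

Compute π = P·q − TC at each output: q=0: -187; q=1: -203; q=2: -185; q=3: -137; q=4: -84; q=5: -29; q=6: 19; q=7: 37; q=8: 23; q=9: -42.
Profit is maximized at q = 7. AVC there is 182/7 = £26 ≤ P, so producing beats shutting down (which would give -£187).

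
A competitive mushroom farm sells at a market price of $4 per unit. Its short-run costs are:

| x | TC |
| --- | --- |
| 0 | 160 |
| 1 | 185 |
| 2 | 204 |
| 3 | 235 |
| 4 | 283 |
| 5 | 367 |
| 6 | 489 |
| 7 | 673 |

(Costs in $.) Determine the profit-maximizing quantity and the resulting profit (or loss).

x = 0 (shut down); profit = -$160

Compute π = P·x − TC at each output: x=0: -160; x=1: -181; x=2: -196; x=3: -223; x=4: -267; x=5: -347; x=6: -465; x=7: -645.
Profit is highest at x = 0. Equivalently, the lowest AVC in the table is 44/2 ≈ $22 at x = 2, and P = $4 falls below it — price never covers variable cost, so the firm shuts down and loses only its fixed cost.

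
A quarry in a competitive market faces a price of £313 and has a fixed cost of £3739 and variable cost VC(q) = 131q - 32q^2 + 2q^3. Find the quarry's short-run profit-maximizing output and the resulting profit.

Profit = -£359 at q = 13

AVC = 131 - 32q + 2q^2 has its minimum £3 at q = 8; price £313 clears that bar, so the firm operates.
MC = 131 - 64q + 6q^2. Setting P = MC and taking the root on the rising branch gives q* = 13.
TR = 313·13 = 4069. TC = 3739 + 689 = 4428. Profit = 4069 − 4428 = -£359.
By producing, the firm covers all variable cost plus £3380 of fixed cost; shutting down would lose the full £3739.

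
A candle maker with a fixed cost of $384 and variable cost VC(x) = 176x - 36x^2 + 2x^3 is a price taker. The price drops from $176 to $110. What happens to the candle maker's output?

AVC = 176 - 36x + 2x^2, minimized at x = 9 where min AVC = $14. MC = 176 - 72x + 6x^2.
With P = $176 above the shutdown price, P = MC gives x = 12.
At P = $110 ≥ min AVC, set P = MC: x = 11. The firm stays open but cuts output.

Output falls from 12 to 11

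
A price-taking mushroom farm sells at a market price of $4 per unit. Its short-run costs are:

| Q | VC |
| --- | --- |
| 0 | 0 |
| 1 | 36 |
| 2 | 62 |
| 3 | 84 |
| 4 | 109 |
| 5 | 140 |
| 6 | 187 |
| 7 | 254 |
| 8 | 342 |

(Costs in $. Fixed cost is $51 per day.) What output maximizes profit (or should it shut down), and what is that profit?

Q = 0 (shut down); profit = -$51

Profit at each row (π = 4Q − TC): Q=0: -51; Q=1: -83; Q=2: -105; Q=3: -123; Q=4: -144; Q=5: -171; Q=6: -214; Q=7: -277; Q=8: -361.
Profit is highest at Q = 0. Equivalently, the lowest AVC in the table is 109/4 ≈ $27.25 at Q = 4, and P = $4 falls below it — price never covers variable cost, so the firm shuts down and loses only its fixed cost.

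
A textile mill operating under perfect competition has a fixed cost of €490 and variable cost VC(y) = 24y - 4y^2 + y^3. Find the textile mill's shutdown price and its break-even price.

Shutdown price = €20; break-even price = €115

AVC = 24 - 4y + y^2; minimized at y = 2, giving min AVC = €20. That is the shutdown price.
ATC = 490/y + 24 - 4y + y^2. Setting dATC/dy = −490/y^2 − 4 + 2y = 0 gives y = 7 (since 2·7^3 − 4·7^2 = 490).
min ATC = 490/7 + 24 − 4·7 + 7^2 = €115. That is the break-even price.
For €20 ≤ P < €115 the firm produces at a loss; below €20 it shuts down.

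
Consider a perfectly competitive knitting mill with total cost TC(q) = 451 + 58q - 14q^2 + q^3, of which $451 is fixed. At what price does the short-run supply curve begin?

$9 per unit

The firm shuts down when price falls below the minimum of average variable cost. AVC = VC/q = 58 - 14q + q^2.
At the minimum of AVC, MC = AVC. MC = 58 - 28q + 3q^2; setting MC = AVC gives 2q^2 - 14q = 0, so q = 7. min AVC = 9.
The firm shuts down for any P below $9.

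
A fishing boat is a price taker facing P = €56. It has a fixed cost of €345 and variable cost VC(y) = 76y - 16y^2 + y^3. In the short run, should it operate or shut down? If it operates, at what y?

Produce at y = 10

Strip out fixed cost: VC = 76y - 16y^2 + y^3. Then AVC = 76 - 16y + y^2 and MC = 76 - 32y + 3y^2.
AVC hits its minimum where MC = AVC, at y = 8, giving min AVC = 76 - 16·8 + 8^2 = €12.
P = €56 exceeds min AVC = €12, so the firm stays open.
Solving P = MC: 20 - 32y + 3y^2 = 0 ⇒ y = 2/3 or 10. On the upward-sloping branch, y* = 10.
Check: AVC at y = 10 is €16 ≤ P, so revenue covers variable cost.
Profit = P·y − TC = 56·10 − 505 = €55.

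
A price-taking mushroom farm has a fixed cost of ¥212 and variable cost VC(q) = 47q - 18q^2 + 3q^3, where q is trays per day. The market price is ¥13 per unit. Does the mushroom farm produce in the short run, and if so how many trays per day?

Shut down

From TC, MC = TC'(q) = 47 - 36q + 9q^2 and AVC = VC/q = 47 - 18q + 3q^2.
The AVC parabola has its vertex at q = 18/6 = 3, where AVC = 47 - 18·3 + 3·3^2 = ¥20.
Since P = ¥13 < min AVC = ¥20, price fails to cover variable cost at any output.
Best response: produce nothing and absorb the ¥212 fixed cost.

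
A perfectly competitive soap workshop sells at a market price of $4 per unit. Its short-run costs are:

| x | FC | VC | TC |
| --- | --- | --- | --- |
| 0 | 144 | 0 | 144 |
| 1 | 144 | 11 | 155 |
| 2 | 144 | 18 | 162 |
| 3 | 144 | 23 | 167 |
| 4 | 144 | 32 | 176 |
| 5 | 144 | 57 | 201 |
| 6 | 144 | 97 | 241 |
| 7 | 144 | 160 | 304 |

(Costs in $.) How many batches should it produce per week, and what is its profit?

x = 0 (shut down); profit = -$144

Tabulate TR − TC: x=0: -144; x=1: -151; x=2: -154; x=3: -155; x=4: -160; x=5: -181; x=6: -217; x=7: -276.
Profit is highest at x = 0. Equivalently, the lowest AVC in the table is 23/3 ≈ $7.67 at x = 3, and P = $4 falls below it — price never covers variable cost, so the firm shuts down and loses only its fixed cost.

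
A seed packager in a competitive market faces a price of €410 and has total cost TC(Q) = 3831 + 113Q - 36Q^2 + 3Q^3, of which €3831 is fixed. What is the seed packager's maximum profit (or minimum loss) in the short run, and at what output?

AVC = 113 - 36Q + 3Q^2 has its minimum €5 at Q = 6; price €410 clears that bar, so the firm operates.
MC = 113 - 72Q + 9Q^2. Setting P = MC and taking the root on the rising branch gives Q* = 11.
TR = 410·11 = 4510. TC = 3831 + 880 = 4711. Profit = 4510 − 4711 = -€201.
Shutting down would mean losing the fixed cost of €3831, so operating at a loss of €201 is better by €3630.

Profit = -€201 at Q = 11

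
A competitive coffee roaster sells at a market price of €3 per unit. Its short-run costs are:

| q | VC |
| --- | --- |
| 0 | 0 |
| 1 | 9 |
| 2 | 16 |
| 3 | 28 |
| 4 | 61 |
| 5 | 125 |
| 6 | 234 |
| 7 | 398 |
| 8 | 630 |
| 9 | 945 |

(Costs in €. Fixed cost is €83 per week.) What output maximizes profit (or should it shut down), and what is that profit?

q = 0 (shut down); profit = -€83

Profit at each row (π = 3q − TC): q=0: -83; q=1: -89; q=2: -93; q=3: -102; q=4: -132; q=5: -193; q=6: -299; q=7: -460; q=8: -689; q=9: -1001.
Profit is highest at q = 0. Equivalently, the lowest AVC in the table is 16/2 ≈ €8 at q = 2, and P = €3 falls below it — price never covers variable cost, so the firm shuts down and loses only its fixed cost.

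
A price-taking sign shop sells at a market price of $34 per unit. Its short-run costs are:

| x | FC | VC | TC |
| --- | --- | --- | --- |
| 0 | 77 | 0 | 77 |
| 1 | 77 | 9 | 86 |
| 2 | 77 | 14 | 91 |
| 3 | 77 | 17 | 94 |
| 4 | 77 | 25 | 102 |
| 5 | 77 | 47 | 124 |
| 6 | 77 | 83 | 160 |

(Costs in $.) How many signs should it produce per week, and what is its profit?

Compute π = P·x − TC at each output: x=0: -77; x=1: -52; x=2: -23; x=3: 8; x=4: 34; x=5: 46; x=6: 44.
Profit is maximized at x = 5. AVC there is 47/5 = $9.40 ≤ P, so producing beats shutting down (which would give -$77).

x = 5; profit = $46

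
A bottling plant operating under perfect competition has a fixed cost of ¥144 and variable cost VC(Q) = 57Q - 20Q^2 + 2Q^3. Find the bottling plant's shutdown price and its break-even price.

Shutdown price = ¥7; break-even price = ¥33

Shutdown price = min AVC. AVC = 57 - 20Q + 2Q^2, with vertex at Q = 5 and minimum ¥7.
ATC = 144/Q + 57 - 20Q + 2Q^2. Setting dATC/dQ = −144/Q^2 − 20 + 4Q = 0 gives Q = 6 (since 4·6^3 − 20·6^2 = 144).
min ATC = 144/6 + 57 − 20·6 + 2·6^2 = ¥33. That is the break-even price.
For ¥7 ≤ P < ¥33 the firm produces at a loss; below ¥7 it shuts down.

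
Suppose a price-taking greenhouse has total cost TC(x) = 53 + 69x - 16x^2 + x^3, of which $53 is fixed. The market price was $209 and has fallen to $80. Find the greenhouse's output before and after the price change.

MC = 69 - 32x + 3x^2; the shutdown threshold is min AVC = $5 (at x = 8).
With P = $209 above the shutdown price, P = MC gives x = 14.
At P = $80 ≥ min AVC, set P = MC: x = 11. The firm stays open but cuts output.

Output falls from 14 to 11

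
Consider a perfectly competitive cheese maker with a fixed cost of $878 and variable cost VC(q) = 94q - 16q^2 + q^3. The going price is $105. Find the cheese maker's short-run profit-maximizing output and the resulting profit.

Profit = -$152 at q = 11

AVC = 94 - 16q + q^2; min AVC = $30 at q = 8. Since P = $105 ≥ min AVC, the firm produces.
MC = 94 - 32q + 3q^2. Setting P = MC and taking the root on the rising branch gives q* = 11.
TR = 105·11 = 1155. TC = 878 + 429 = 1307. Profit = 1155 − 1307 = -$152.
That loss of $152 beats the $878 the firm would lose by shutting down; producing recovers $726 of fixed cost.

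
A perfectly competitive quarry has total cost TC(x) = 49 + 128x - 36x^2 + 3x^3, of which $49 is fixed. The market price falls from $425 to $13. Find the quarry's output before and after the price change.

AVC = 128 - 36x + 3x^2, minimized at x = 6 where min AVC = $20. MC = 128 - 72x + 9x^2.
At P = $425 ≥ min AVC, set P = MC on the rising branch: x = 11.
At P = $13 < min AVC = $20, price no longer covers variable cost at any output, so the firm shuts down: x = 0.

Output falls from 11 to 0 (the firm shuts down)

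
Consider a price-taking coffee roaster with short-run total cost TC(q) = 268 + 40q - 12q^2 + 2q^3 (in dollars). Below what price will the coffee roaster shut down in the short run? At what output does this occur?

$22 per unit, at q = 3

The firm shuts down when price falls below the minimum of average variable cost. AVC = VC/q = 40 - 12q + 2q^2.
dAVC/dq = -12 + 4q = 0 gives q = 3. min AVC = 40 - 12·3 + 2·3^2 = 22.
So the shutdown price is $22.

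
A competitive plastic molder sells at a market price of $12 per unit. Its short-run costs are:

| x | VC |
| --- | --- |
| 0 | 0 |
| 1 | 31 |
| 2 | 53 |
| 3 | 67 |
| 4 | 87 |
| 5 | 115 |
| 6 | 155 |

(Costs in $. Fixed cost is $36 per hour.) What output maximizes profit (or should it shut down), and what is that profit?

Compute π = P·x − TC at each output: x=0: -36; x=1: -55; x=2: -65; x=3: -67; x=4: -75; x=5: -91; x=6: -119.
Profit is highest at x = 0. Equivalently, the lowest AVC in the table is 87/4 ≈ $21.75 at x = 4, and P = $12 falls below it — price never covers variable cost, so the firm shuts down and loses only its fixed cost.

x = 0 (shut down); profit = -$36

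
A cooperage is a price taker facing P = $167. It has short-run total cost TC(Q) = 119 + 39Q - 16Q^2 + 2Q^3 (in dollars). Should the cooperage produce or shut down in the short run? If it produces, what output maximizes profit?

Strip out fixed cost: VC = 39Q - 16Q^2 + 2Q^3. Then AVC = 39 - 16Q + 2Q^2 and MC = 39 - 32Q + 6Q^2.
AVC hits its minimum where MC = AVC, at Q = 4, giving min AVC = 39 - 16·4 + 2·4^2 = $7.
Because $167 ≥ $7, revenue can cover variable cost; the firm operates.
Set P = MC: 167 = 39 - 32Q + 6Q^2 → -128 - 32Q + 6Q^2 = 0. The roots are Q = -8/3 and Q = 8; the profit-maximizing output is on the rising part of MC, so Q* = 8.
Check: AVC at Q = 8 is $39 ≤ P, so revenue covers variable cost.
Profit = P·Q − TC = 167·8 − 431 = $905.

Produce at Q = 8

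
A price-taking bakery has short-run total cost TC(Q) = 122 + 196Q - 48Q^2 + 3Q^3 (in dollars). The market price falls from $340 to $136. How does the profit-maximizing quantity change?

Output falls from 12 to 10

MC = 196 - 96Q + 9Q^2; the shutdown threshold is min AVC = $4 (at Q = 8).
At P = $340 ≥ min AVC, set P = MC on the rising branch: Q = 12.
At P = $136 ≥ min AVC, set P = MC: Q = 10. The firm stays open but cuts output.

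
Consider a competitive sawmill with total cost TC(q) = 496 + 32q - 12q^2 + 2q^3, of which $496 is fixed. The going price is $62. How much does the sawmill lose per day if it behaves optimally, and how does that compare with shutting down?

Profit = -$296 at q = 5

AVC = 32 - 12q + 2q^2; min AVC = $14 at q = 3. Since P = $62 ≥ min AVC, the firm produces.
With MC = 32 - 24q + 6q^2, P = MC on the upward-sloping part at q* = 5.
TR = 62·5 = 310. TC = 496 + 110 = 606. Profit = 310 − 606 = -$296.
That loss of $296 beats the $496 the firm would lose by shutting down; producing recovers $200 of fixed cost.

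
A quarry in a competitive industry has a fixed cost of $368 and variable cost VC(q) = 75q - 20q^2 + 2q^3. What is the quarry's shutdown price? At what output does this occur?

$25 per unit, at q = 5

Short-run supply begins at min AVC. From VC = 75q - 20q^2 + 2q^3, AVC = 75 - 20q + 2q^2.
dAVC/dq = -20 + 4q = 0 gives q = 5. min AVC = 75 - 20·5 + 2·5^2 = 25.
So the shutdown price is $25.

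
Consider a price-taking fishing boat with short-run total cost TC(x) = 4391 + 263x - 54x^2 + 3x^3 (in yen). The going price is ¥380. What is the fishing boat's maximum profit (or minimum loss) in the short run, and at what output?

Profit = -¥335 at x = 13

AVC = 263 - 54x + 3x^2; min AVC = ¥20 at x = 9. Since P = ¥380 ≥ min AVC, the firm produces.
With MC = 263 - 108x + 9x^2, P = MC on the upward-sloping part at x* = 13.
TR = 380·13 = 4940. TC = 4391 + 884 = 5275. Profit = 4940 − 5275 = -¥335.
By producing, the firm covers all variable cost plus ¥4056 of fixed cost; shutting down would lose the full ¥4391.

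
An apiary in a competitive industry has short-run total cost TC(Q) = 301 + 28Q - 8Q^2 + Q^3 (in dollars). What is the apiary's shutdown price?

Short-run supply begins at min AVC. From VC = 28Q - 8Q^2 + Q^3, AVC = 28 - 8Q + Q^2.
At the minimum of AVC, MC = AVC. MC = 28 - 16Q + 3Q^2; setting MC = AVC gives 2Q^2 - 8Q = 0, so Q = 4. min AVC = 12.
So the shutdown price is $12.

$12 per unit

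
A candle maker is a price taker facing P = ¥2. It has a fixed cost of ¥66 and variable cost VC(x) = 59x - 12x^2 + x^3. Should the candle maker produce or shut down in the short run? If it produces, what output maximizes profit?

From TC, MC = TC'(x) = 59 - 24x + 3x^2 and AVC = VC/x = 59 - 12x + x^2.
AVC is minimized where dAVC/dx = -12 + 2x = 0, at x = 6; min AVC = 59 - 12·6 + 6^2 = ¥23.
Since P = ¥2 < min AVC = ¥23, price fails to cover variable cost at any output.
The firm minimizes its loss by shutting down and losing only its fixed cost of ¥66.

Shut down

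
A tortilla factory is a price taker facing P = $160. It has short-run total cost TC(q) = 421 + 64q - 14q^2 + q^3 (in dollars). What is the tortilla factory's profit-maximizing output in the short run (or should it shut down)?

Produce at q = 12

Variable cost is VC = 64q - 14q^2 + q^3, so AVC = VC/q = 64 - 14q + q^2 and MC = dTC/dq = 64 - 28q + 3q^2.
AVC is minimized where dAVC/dq = -14 + 2q = 0, at q = 7; min AVC = 64 - 14·7 + 7^2 = $15.
Since P = $160 ≥ min AVC = $15, price covers variable cost and the firm should produce.
Solving P = MC: -96 - 28q + 3q^2 = 0 ⇒ q = -8/3 or 12. On the upward-sloping branch, q* = 12.
Check: AVC at q = 12 is $40 ≤ P, so revenue covers variable cost.
Profit = P·q − TC = 160·12 − 901 = $1019.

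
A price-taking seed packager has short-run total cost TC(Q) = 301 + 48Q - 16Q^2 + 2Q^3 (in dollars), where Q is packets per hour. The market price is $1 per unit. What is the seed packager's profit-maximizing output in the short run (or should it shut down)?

From TC, MC = TC'(Q) = 48 - 32Q + 6Q^2 and AVC = VC/Q = 48 - 16Q + 2Q^2.
AVC hits its minimum where MC = AVC, at Q = 4, giving min AVC = 48 - 16·4 + 2·4^2 = $16.
P = $1 lies below min AVC = $16; no output level covers variable cost.
Shutting down limits the loss to fixed cost, $301.

Shut down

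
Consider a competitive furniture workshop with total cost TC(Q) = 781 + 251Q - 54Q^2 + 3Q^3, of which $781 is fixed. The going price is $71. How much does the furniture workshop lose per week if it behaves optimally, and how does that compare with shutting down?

Profit = -$181 at Q = 10

AVC = 251 - 54Q + 3Q^2; min AVC = $8 at Q = 9. Since P = $71 ≥ min AVC, the firm produces.
With MC = 251 - 108Q + 9Q^2, P = MC on the upward-sloping part at Q* = 10.
TR = 71·10 = 710. TC = 781 + 110 = 891. Profit = 710 − 891 = -$181.
By producing, the firm covers all variable cost plus $600 of fixed cost; shutting down would lose the full $781.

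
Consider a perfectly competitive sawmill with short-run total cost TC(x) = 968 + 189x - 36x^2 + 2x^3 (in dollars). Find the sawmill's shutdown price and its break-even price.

Shutdown price = min AVC. AVC = 189 - 36x + 2x^2, with vertex at x = 9 and minimum $27.
ATC = 968/x + 189 - 36x + 2x^2. Setting dATC/dx = −968/x^2 − 36 + 4x = 0 gives x = 11 (since 4·11^3 − 36·11^2 = 968).
min ATC = 968/11 + 189 − 36·11 + 2·11^2 = $123. That is the break-even price.
For $27 ≤ P < $123 the firm produces at a loss; below $27 it shuts down.

Shutdown price = $27; break-even price = $123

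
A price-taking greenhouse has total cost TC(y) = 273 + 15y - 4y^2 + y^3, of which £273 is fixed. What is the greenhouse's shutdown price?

Short-run supply begins at min AVC. From VC = 15y - 4y^2 + y^3, AVC = 15 - 4y + y^2.
dAVC/dy = -4 + 2y = 0 gives y = 2. min AVC = 15 - 4·2 + 2^2 = 11.
The firm shuts down for any P below £11.

£11 per unit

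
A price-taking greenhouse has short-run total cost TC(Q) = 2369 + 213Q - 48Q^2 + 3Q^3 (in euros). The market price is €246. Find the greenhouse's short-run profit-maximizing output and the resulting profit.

Profit = -€191 at Q = 11

AVC = 213 - 48Q + 3Q^2 has its minimum €21 at Q = 8; price €246 clears that bar, so the firm operates.
MC = 213 - 96Q + 9Q^2. Setting P = MC and taking the root on the rising branch gives Q* = 11.
TR = 246·11 = 2706. TC = 2369 + 528 = 2897. Profit = 2706 − 2897 = -€191.
Shutting down would mean losing the fixed cost of €2369, so operating at a loss of €191 is better by €2178.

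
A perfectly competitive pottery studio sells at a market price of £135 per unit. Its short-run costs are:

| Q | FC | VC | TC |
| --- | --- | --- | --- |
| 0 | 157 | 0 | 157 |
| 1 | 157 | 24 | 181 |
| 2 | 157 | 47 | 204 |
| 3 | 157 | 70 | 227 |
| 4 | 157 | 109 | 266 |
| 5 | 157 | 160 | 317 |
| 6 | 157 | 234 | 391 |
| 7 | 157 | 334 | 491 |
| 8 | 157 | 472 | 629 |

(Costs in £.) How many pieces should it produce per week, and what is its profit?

Compute π = P·Q − TC at each output: Q=0: -157; Q=1: -46; Q=2: 66; Q=3: 178; Q=4: 274; Q=5: 358; Q=6: 419; Q=7: 454; Q=8: 451.
Profit is maximized at Q = 7. AVC there is 334/7 = £47.71 ≤ P, so producing beats shutting down (which would give -£157).

Q = 7; profit = £454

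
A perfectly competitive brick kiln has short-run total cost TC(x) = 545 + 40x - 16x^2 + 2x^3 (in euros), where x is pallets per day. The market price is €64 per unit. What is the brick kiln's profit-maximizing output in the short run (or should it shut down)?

Produce at x = 6

Variable cost is VC = 40x - 16x^2 + 2x^3, so AVC = VC/x = 40 - 16x + 2x^2 and MC = dTC/dx = 40 - 32x + 6x^2.
AVC hits its minimum where MC = AVC, at x = 4, giving min AVC = 40 - 16·4 + 2·4^2 = €8.
Since P = €64 ≥ min AVC = €8, price covers variable cost and the firm should produce.
P = MC gives -24 - 32x + 6x^2 = 0, with roots -2/3 and 6. Take the larger (rising MC): x* = 6.
Check: AVC at x = 6 is €16 ≤ P, so revenue covers variable cost.
Profit = P·x − TC = 64·6 − 641 = -€257, a loss, but smaller than the €545 fixed cost the firm would lose by shutting down.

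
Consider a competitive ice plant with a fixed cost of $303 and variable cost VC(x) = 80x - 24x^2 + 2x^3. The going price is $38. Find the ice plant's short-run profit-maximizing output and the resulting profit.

AVC = 80 - 24x + 2x^2; min AVC = $8 at x = 6. Since P = $38 ≥ min AVC, the firm produces.
MC = 80 - 48x + 6x^2. Setting P = MC and taking the root on the rising branch gives x* = 7.
TR = 38·7 = 266. TC = 303 + 70 = 373. Profit = 266 − 373 = -$107.
That loss of $107 beats the $303 the firm would lose by shutting down; producing recovers $196 of fixed cost.

Profit = -$107 at x = 7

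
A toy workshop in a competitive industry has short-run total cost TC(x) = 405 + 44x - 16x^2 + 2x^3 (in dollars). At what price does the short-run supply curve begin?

The firm shuts down when price falls below the minimum of average variable cost. AVC = VC/x = 44 - 16x + 2x^2.
dAVC/dx = -16 + 4x = 0 gives x = 4. min AVC = 44 - 16·4 + 2·4^2 = 12.
The firm shuts down for any P below $12.

$12 per unit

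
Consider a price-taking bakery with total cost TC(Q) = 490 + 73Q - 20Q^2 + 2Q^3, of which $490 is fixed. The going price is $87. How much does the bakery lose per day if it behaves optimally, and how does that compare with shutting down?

Profit = -$98 at Q = 7

AVC = 73 - 20Q + 2Q^2 has its minimum $23 at Q = 5; price $87 clears that bar, so the firm operates.
MC = 73 - 40Q + 6Q^2. Setting P = MC and taking the root on the rising branch gives Q* = 7.
TR = 87·7 = 609. TC = 490 + 217 = 707. Profit = 609 − 707 = -$98.
That loss of $98 beats the $490 the firm would lose by shutting down; producing recovers $392 of fixed cost.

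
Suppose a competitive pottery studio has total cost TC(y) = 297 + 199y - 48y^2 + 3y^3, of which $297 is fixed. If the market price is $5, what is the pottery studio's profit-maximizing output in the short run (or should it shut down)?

Shut down

From TC, MC = TC'(y) = 199 - 96y + 9y^2 and AVC = VC/y = 199 - 48y + 3y^2.
AVC hits its minimum where MC = AVC, at y = 8, giving min AVC = 199 - 48·8 + 3·8^2 = $7.
P = $5 lies below min AVC = $7; no output level covers variable cost.
Shutting down limits the loss to fixed cost, $297.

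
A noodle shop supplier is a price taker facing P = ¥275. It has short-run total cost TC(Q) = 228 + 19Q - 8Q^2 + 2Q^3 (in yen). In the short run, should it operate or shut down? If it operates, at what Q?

Strip out fixed cost: VC = 19Q - 8Q^2 + 2Q^3. Then AVC = 19 - 8Q + 2Q^2 and MC = 19 - 16Q + 6Q^2.
AVC is minimized where dAVC/dQ = -8 + 4Q = 0, at Q = 2; min AVC = 19 - 8·2 + 2·2^2 = ¥11.
Since P = ¥275 ≥ min AVC = ¥11, price covers variable cost and the firm should produce.
Solving P = MC: -256 - 16Q + 6Q^2 = 0 ⇒ Q = -16/3 or 8. On the upward-sloping branch, Q* = 8.
Check: AVC at Q = 8 is ¥83 ≤ P, so revenue covers variable cost.
Profit = P·Q − TC = 275·8 − 892 = ¥1308.

Produce at Q = 8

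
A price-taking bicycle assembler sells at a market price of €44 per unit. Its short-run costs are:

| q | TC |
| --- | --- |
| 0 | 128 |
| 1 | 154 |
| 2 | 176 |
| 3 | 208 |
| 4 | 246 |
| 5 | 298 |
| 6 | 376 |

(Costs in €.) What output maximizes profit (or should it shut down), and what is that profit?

q = 4; profit = -€70

Compute π = P·q − TC at each output: q=0: -128; q=1: -110; q=2: -88; q=3: -76; q=4: -70; q=5: -78; q=6: -112.
Profit is maximized at q = 4. AVC there is 118/4 = €29.50 ≤ P, so producing beats shutting down (which would give -€128).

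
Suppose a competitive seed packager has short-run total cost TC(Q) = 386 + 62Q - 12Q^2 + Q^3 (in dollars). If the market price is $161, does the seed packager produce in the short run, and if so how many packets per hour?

Produce at Q = 11

Variable cost is VC = 62Q - 12Q^2 + Q^3, so AVC = VC/Q = 62 - 12Q + Q^2 and MC = dTC/dQ = 62 - 24Q + 3Q^2.
AVC hits its minimum where MC = AVC, at Q = 6, giving min AVC = 62 - 12·6 + 6^2 = $26.
P = $161 exceeds min AVC = $26, so the firm stays open.
Solving P = MC: -99 - 24Q + 3Q^2 = 0 ⇒ Q = -3 or 11. On the upward-sloping branch, Q* = 11.
Check: AVC at Q = 11 is $51 ≤ P, so revenue covers variable cost.
Profit = P·Q − TC = 161·11 − 947 = $824.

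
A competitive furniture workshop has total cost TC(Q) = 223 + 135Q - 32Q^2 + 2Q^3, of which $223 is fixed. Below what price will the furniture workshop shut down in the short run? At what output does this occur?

The firm shuts down when price falls below the minimum of average variable cost. AVC = VC/Q = 135 - 32Q + 2Q^2.
At the minimum of AVC, MC = AVC. MC = 135 - 64Q + 6Q^2; setting MC = AVC gives 4Q^2 - 32Q = 0, so Q = 8. min AVC = 7.
For P < $7 the firm produces nothing.

$7 per unit, at Q = 8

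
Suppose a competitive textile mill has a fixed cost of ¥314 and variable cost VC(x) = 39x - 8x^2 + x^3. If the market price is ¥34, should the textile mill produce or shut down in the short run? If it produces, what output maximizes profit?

Variable cost is VC = 39x - 8x^2 + x^3, so AVC = VC/x = 39 - 8x + x^2 and MC = dTC/dx = 39 - 16x + 3x^2.
AVC is minimized where dAVC/dx = -8 + 2x = 0, at x = 4; min AVC = 39 - 8·4 + 4^2 = ¥23.
Since P = ¥34 ≥ min AVC = ¥23, price covers variable cost and the firm should produce.
P = MC gives 5 - 16x + 3x^2 = 0, with roots 1/3 and 5. Take the larger (rising MC): x* = 5.
Check: AVC at x = 5 is ¥24 ≤ P, so revenue covers variable cost.
Profit = P·x − TC = 34·5 − 434 = -¥264, a loss, but smaller than the ¥314 fixed cost the firm would lose by shutting down.

Produce at x = 5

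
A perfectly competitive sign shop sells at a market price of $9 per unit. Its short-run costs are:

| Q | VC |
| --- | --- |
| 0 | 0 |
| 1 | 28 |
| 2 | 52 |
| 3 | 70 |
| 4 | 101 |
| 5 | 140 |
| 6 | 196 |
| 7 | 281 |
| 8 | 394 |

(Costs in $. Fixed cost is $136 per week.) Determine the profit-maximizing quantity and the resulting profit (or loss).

Compute π = P·Q − TC at each output: Q=0: -136; Q=1: -155; Q=2: -170; Q=3: -179; Q=4: -201; Q=5: -231; Q=6: -278; Q=7: -354; Q=8: -458.
Profit is highest at Q = 0. Equivalently, the lowest AVC in the table is 70/3 ≈ $23.33 at Q = 3, and P = $9 falls below it — price never covers variable cost, so the firm shuts down and loses only its fixed cost.

Q = 0 (shut down); profit = -$136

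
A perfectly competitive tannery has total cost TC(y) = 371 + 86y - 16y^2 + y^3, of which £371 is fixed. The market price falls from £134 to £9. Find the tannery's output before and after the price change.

Output falls from 12 to 0 (the firm shuts down)

MC = 86 - 32y + 3y^2; the shutdown threshold is min AVC = £22 (at y = 8).
At P = £134 ≥ min AVC, set P = MC on the rising branch: y = 12.
At P = £9 < min AVC = £22, price no longer covers variable cost at any output, so the firm shuts down: y = 0.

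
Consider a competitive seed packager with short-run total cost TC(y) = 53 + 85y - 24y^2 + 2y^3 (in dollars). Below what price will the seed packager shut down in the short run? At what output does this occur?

$13 per unit, at y = 6

The firm shuts down when price falls below the minimum of average variable cost. AVC = VC/y = 85 - 24y + 2y^2.
dAVC/dy = -24 + 4y = 0 gives y = 6. min AVC = 85 - 24·6 + 2·6^2 = 13.
The firm shuts down for any P below $13.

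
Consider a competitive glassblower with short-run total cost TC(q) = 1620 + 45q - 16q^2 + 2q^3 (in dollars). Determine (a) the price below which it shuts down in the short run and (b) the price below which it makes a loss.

Shutdown price = $13; break-even price = $243

Shutdown price = min AVC. AVC = 45 - 16q + 2q^2, with vertex at q = 4 and minimum $13.
ATC = 1620/q + 45 - 16q + 2q^2. Setting dATC/dq = −1620/q^2 − 16 + 4q = 0 gives q = 9 (since 4·9^3 − 16·9^2 = 1620).
min ATC = 1620/9 + 45 − 16·9 + 2·9^2 = $243. That is the break-even price.
Between these two prices the firm operates at a loss; above $243 it earns a profit.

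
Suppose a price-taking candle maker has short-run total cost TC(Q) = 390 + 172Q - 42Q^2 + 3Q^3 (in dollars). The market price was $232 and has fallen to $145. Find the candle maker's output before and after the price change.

Output falls from 10 to 9

MC = 172 - 84Q + 9Q^2; the shutdown threshold is min AVC = $25 (at Q = 7).
With P = $232 above the shutdown price, P = MC gives Q = 10.
At P = $145 ≥ min AVC, set P = MC: Q = 9. The firm stays open but cuts output.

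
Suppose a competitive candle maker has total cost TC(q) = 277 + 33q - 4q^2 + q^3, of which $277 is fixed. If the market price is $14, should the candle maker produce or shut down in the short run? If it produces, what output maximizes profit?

From TC, MC = TC'(q) = 33 - 8q + 3q^2 and AVC = VC/q = 33 - 4q + q^2.
AVC is minimized where dAVC/dq = -4 + 2q = 0, at q = 2; min AVC = 33 - 4·2 + 2^2 = $29.
With P < min AVC ($14 < $29), every unit sold adds to the loss.
Best response: produce nothing and absorb the $277 fixed cost.

Shut down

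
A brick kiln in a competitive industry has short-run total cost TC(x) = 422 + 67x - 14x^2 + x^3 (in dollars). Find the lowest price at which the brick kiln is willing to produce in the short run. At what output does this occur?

The firm shuts down when price falls below the minimum of average variable cost. AVC = VC/x = 67 - 14x + x^2.
At the minimum of AVC, MC = AVC. MC = 67 - 28x + 3x^2; setting MC = AVC gives 2x^2 - 14x = 0, so x = 7. min AVC = 18.
So the shutdown price is $18.

$18 per unit, at x = 7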